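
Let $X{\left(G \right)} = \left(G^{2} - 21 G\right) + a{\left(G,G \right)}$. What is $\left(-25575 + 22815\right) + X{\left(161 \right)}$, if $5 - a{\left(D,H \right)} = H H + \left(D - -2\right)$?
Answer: $-6299$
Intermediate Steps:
$a{\left(D,H \right)} = 3 - D - H^{2}$ ($a{\left(D,H \right)} = 5 - \left(H H + \left(D - -2\right)\right) = 5 - \left(H^{2} + \left(D + 2\right)\right) = 5 - \left(H^{2} + \left(2 + D\right)\right) = 5 - \left(2 + D + H^{2}\right) = 3 - D - H^{2}$)
$X{\left(G \right)} = 3 - 22 G$ ($X{\left(G \right)} = \left(G^{2} - 21 G\right) - \left(-3 + G + G^{2}\right) = 3 - 22 G$)
$\left(-25575 + 22815\right) + X{\left(161 \right)} = \left(-25575 + 22815\right) + \left(3 - 3542\right) = -2760 + \left(3 - 3542\right) = -2760 - 3539 = -6299$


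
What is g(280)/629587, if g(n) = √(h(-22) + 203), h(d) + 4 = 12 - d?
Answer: √233/629587 ≈ 2.4245e-5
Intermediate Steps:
h(d) = 8 - d (h(d) = -4 + (12 - d) = 8 - d)
g(n) = √233 (g(n) = √((8 - 1*(-22)) + 203) = √((8 + 22) + 203) = √(30 + 203) = √233)
g(280)/629587 = √233/629587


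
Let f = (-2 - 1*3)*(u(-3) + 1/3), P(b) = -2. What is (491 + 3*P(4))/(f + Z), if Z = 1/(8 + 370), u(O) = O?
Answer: 183330/5041 ≈ 36.368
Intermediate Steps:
Z = 1/378 ≈ 0.0026455
f = 40/3 (f = (-2 - 1*3)*(-3 + 1/3) = (-2 - 3)*(-3 + ⅓) = -5*(-8/3) = 40/3 ≈ 13.333)
(491 + 3*P(4))/(f + Z) = (491 + 3*(-2))/(40/3 + 1/378) = (491 - 6)/(5041/378) = 485*(378/5041) = 183330/5041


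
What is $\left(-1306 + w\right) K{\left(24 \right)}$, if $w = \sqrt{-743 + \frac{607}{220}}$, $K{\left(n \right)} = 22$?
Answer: $-28732 + \frac{i \sqrt{8956915}}{5} \approx -28732.0 + 598.56 i$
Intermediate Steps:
$w = \frac{i \sqrt{8956915}}{110}$ ($w = \sqrt{-743 + 607 \cdot \frac{1}{220}} = \sqrt{-743 + \frac{607}{220}} = \sqrt{- \frac{162853}{220}} = \frac{i \sqrt{8956915}}{110} \approx 27.207 i$)
$\left(-1306 + w\right) K{\left(24 \right)} = \left(-1306 + \frac{i \sqrt{8956915}}{110}\right) 22 = -28732 + \frac{i \sqrt{8956915}}{5}$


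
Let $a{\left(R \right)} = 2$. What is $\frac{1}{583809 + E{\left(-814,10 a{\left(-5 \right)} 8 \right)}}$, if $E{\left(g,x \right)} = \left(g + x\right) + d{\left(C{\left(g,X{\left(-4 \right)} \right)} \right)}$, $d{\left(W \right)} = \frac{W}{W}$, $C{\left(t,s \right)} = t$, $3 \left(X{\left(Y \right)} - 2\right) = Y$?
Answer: $\frac{1}{583156} \approx 1.7148 \cdot 10^{-6}$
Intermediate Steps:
$X{\left(Y \right)} = 2 + \frac{Y}{3}$
$d{\left(W \right)} = 1$
$E{\left(g,x \right)} = 1 + g + x$ ($E{\left(g,x \right)} = \left(g + x\right) + 1 = 1 + g + x$)
$\frac{1}{583809 + E{\left(-814,10 a{\left(-5 \right)} 8 \right)}} = \frac{1}{583809 + \left(1 - 814 + 10 \cdot 2 \cdot 8\right)} = \frac{1}{583809 + \left(1 - 814 + 20 \cdot 8\right)} = \frac{1}{583809 + \left(1 - 814 + 160\right)} = \frac{1}{583809 - 653} = \frac{1}{583156}$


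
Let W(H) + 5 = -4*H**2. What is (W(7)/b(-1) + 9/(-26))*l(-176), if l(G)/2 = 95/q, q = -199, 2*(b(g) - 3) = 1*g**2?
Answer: 998925/18109 ≈ 55.162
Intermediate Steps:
W(H) = -5 - 4*H**2
b(g) = 3 + g**2/2 (b(g) = 3 + (1*g**2)/2 = 3 + g**2/2)
l(G) = -190/199 (l(G) = 2*(95/(-199)) = 2*(95*(-1/199)) = 2*(-95/199) = -190/199)
(W(7)/b(-1) + 9/(-26))*l(-176) = ((-5 - 4*7**2)/(3 + (1/2)*(-1)**2) + 9/(-26))*(-190/199) = ((-5 - 4*49)/(3 + (1/2)*1) + 9*(-1/26))*(-190/199) = ((-5 - 196)/(3 + 1/2) - 9/26)*(-190/199) = (-201/7/2 - 9/26)*(-190/199) = (-201*2/7 - 9/26)*(-190/199) = (-402/7 - 9/26)*(-190/199) = -10515/182*(-190/199) = 998925/18109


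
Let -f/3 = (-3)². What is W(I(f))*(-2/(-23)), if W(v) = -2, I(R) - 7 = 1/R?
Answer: -4/23 ≈ -0.17391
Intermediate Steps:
f = -27 (f = -3*(-3)² = -3*9 = -27)
I(R) = 7 + 1/R
W(I(f))*(-2/(-23)) = -(-4)/(-23) = -(-4)*(-1)/23 = -2*2/23 = -4/23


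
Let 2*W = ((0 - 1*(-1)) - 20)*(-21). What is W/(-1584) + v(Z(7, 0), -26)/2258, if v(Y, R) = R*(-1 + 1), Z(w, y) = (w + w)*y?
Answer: -133/1056 ≈ -0.12595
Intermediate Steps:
Z(w, y) = 2*w*y (Z(w, y) = (2*w)*y = 2*w*y)
W = 399/2 (W = (((0 - 1*(-1)) - 20)*(-21))/2 = (((0 + 1) - 20)*(-21))/2 = ((1 - 20)*(-21))/2 = (-19*(-21))/2 = (½)*399 = 399/2 ≈ 199.50)
v(Y, R) = 0 (v(Y, R) = R*0 = 0)
W/(-1584) + v(Z(7, 0), -26)/2258 = (399/2)/(-1584) + 0/2258 = (399/2)*(-1/1584) + 0*(1/2258) = -133/1056 + 0 = -133/1056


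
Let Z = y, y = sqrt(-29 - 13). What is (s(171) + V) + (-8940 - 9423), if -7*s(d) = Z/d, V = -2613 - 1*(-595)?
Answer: -20381 - I*sqrt(42)/1197 ≈ -20381.0 - 0.0054142*I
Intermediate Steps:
V = -2018 (V = -2613 + 595 = -2018)
y = I*sqrt(42) (y = sqrt(-42) = I*sqrt(42) ≈ 6.4807*I)
Z = I*sqrt(42) ≈ 6.4807*I
s(d) = -I*sqrt(42)/(7*d)
(s(171) + V) + (-8940 - 9423) = (-1/7*I*sqrt(42)/171 - 2018) + (-8940 - 9423) = (-1/7*I*sqrt(42)*1/171 - 2018) - 18363 = (-I*sqrt(42)/1197 - 2018) - 18363 = (-2018 - I*sqrt(42)/1197) - 18363 = -20381 - I*sqrt(42)/1197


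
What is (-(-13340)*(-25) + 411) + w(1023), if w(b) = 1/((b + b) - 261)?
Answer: -594563864/1785 ≈ -3.3309e+5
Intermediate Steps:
w(b) = 1/(-261 + 2*b) (w(b) = 1/(2*b - 261) = 1/(-261 + 2*b))
(-(-13340)*(-25) + 411) + w(1023) = (-(-13340)*(-25) + 411) + 1/(-261 + 2*1023) = (-580*575 + 411) + 1/(-261 + 2046) = (-333500 + 411) + 1/1785 = -333089 + 1/1785 = -594563864/1785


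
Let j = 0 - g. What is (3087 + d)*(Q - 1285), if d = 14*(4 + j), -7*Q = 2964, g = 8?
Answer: -5178247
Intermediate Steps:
Q = -2964/7 (Q = -⅐*2964 = -2964/7 ≈ -423.43)
j = -8 (j = 0 - 1*8 = 0 - 8 = -8)
d = -56 (d = 14*(4 - 8) = 14*(-4) = -56)
(3087 + d)*(Q - 1285) = (3087 - 56)*(-2964/7 - 1285) = 3031*(-11959/7) = -5178247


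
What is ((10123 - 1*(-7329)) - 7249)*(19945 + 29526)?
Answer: 504752613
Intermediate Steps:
((10123 - 1*(-7329)) - 7249)*(19945 + 29526) = ((10123 + 7329) - 7249)*49471 = (17452 - 7249)*49471 = 10203*49471 = 504752613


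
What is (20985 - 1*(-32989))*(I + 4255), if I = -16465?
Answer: -659022540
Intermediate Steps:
(20985 - 1*(-32989))*(I + 4255) = (20985 - 1*(-32989))*(-16465 + 4255) = (20985 + 32989)*(-12210) = 53974*(-12210) = -659022540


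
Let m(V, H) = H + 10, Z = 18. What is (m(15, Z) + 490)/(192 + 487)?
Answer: 74/97 ≈ 0.76289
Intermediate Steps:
m(V, H) = 10 + H
(m(15, Z) + 490)/(192 + 487) = ((10 + 18) + 490)/(192 + 487) = (28 + 490)/679 = 518*(1/679) = 74/97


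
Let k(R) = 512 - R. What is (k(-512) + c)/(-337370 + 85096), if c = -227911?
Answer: 226887/252274 ≈ 0.89937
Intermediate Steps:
(k(-512) + c)/(-337370 + 85096) = ((512 - 1*(-512)) - 227911)/(-337370 + 85096) = ((512 + 512) - 227911)/(-252274) = (1024 - 227911)*(-1/252274) = -226887*(-1/252274) = 226887/252274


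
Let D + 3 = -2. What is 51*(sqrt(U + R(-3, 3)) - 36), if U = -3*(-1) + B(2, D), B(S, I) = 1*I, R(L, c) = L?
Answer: -1836 + 51*I*sqrt(5) ≈ -1836.0 + 114.04*I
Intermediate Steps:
D = -5 (D = -3 - 2 = -5)
B(S, I) = I
U = -2 (U = -3*(-1) - 5 = 3 - 5 = -2)
51*(sqrt(U + R(-3, 3)) - 36) = 51*(sqrt(-2 - 3) - 36) = 51*(sqrt(-5) - 36) = 51*(I*sqrt(5) - 36) = 51*(-36 + I*sqrt(5)) = -1836 + 51*I*sqrt(5)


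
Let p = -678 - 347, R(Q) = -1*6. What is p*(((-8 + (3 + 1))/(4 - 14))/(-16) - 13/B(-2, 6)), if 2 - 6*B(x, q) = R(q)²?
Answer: -316315/136 ≈ -2325.8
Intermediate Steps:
R(Q) = -6
B(x, q) = -17/3 (B(x, q) = ⅓ - ⅙*(-6)² = ⅓ - ⅙*36 = ⅓ - 6 = -17/3)
p = -1025
p*(((-8 + (3 + 1))/(4 - 14))/(-16) - 13/B(-2, 6)) = -1025*(((-8 + (3 + 1))/(4 - 14))/(-16) - 13/(-17/3)) = -1025*(((-8 + 4)/(-10))*(-1/16) - 13*(-3/17)) = -1025*(-4*(-⅒)*(-1/16) + 39/17) = -1025*((⅖)*(-1/16) + 39/17) = -1025*(-1/40 + 39/17) = -1025*1543/680 = -316315/136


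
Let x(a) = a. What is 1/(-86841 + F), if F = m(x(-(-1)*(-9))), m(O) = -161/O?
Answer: -9/781408 ≈ -1.1518e-5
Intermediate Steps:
F = 161/9 (F = -161/((-(-1)*(-9))) = -161/((-1*9)) = -161/(-9) = -161*(-1/9) = 161/9 ≈ 17.889)
1/(-86841 + F) = 1/(-86841 + 161/9) = 1/(-781408/9) = -9/781408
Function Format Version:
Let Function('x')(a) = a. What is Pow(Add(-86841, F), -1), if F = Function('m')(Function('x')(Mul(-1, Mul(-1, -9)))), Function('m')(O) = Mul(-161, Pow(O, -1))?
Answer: Rational(-9, 781408) ≈ -1.1518e-5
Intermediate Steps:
F = Rational(161, 9) (F = Mul(-161, Pow(Mul(-1, Mul(-1, -9)), -1)) = Mul(-161, Pow(Mul(-1, 9), -1)) = Mul(-161, Pow(-9, -1)) = Mul(-161, Rational(-1, 9)) = Rational(161, 9) ≈ 17.889)
Pow(Add(-86841, F), -1) = Pow(Add(-86841, Rational(161, 9)), -1) = Pow(Rational(-781408, 9), -1) = Rational(-9, 781408)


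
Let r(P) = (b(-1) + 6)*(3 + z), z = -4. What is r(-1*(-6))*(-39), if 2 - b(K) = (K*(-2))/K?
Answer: 390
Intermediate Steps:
b(K) = 4 (b(K) = 2 - K*(-2)/K = 2 - (-2*K)/K = 2 - 1*(-2) = 2 + 2 = 4)
r(P) = -10 (r(P) = (4 + 6)*(3 - 4) = 10*(-1) = -10)
r(-1*(-6))*(-39) = -10*(-39) = 390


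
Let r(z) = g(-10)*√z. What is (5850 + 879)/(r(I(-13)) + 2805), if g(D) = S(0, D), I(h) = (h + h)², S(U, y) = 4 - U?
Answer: 6729/2909 ≈ 2.3132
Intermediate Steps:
I(h) = 4*h² (I(h) = (2*h)² = 4*h²)
g(D) = 4 (g(D) = 4 - 1*0 = 4 + 0 = 4)
r(z) = 4*√z
(5850 + 879)/(r(I(-13)) + 2805) = (5850 + 879)/(4*√(4*(-13)²) + 2805) = 6729/(4*√(4*169) + 2805) = 6729/(4*√676 + 2805) = 6729/(4*26 + 2805) = 6729/(104 + 2805) = 6729/2909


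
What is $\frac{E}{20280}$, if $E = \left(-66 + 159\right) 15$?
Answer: $\frac{93}{1352} \approx 0.068787$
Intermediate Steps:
$E = 1395$ ($E = 93 \cdot 15 = 1395$)
$\frac{E}{20280} = \frac{1395}{20280} = 1395 \cdot \frac{1}{20280} = \frac{93}{1352}$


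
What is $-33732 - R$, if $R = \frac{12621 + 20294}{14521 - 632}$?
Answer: $- \frac{468536663}{13889} \approx -33734.0$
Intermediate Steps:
$R = \frac{32915}{13889} \approx 2.3699$
$-33732 - R = -33732 - \frac{32915}{13889} = - \frac{468536663}{13889}$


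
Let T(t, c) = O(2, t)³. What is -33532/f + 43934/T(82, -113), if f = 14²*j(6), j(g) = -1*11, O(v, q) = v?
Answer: 11873745/2156 ≈ 5507.3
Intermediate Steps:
j(g) = -11
T(t, c) = 8 (T(t, c) = 2³ = 8)
f = -2156 (f = 14²*(-11) = 196*(-11) = -2156)
-33532/f + 43934/T(82, -113) = -33532/(-2156) + 43934/8 = -33532*(-1/2156) + 43934*(⅛) = 8383/539 + 21967/4 = 11873745/2156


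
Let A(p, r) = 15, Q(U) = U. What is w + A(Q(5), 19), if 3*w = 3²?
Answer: 18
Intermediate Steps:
w = 3 (w = (⅓)*3² = (⅓)*9 = 3)
w + A(Q(5), 19) = 3 + 15 = 18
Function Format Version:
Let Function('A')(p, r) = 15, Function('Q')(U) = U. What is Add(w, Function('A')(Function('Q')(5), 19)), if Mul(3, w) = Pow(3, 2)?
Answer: 18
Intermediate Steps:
w = 3 (w = Mul(Rational(1, 3), Pow(3, 2)) = Mul(Rational(1, 3), 9) = 3)
Add(w, Function('A')(Function('Q')(5), 19)) = Add(3, 15) = 18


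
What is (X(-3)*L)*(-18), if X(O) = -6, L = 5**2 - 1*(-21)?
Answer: 4968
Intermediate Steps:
L = 46 (L = 25 + 21 = 46)
(X(-3)*L)*(-18) = -6*46*(-18) = -276*(-18) = 4968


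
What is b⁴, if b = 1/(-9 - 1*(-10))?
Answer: 1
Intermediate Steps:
b = 1 (b = 1/(-9 + 10) = 1/1 = 1)
b⁴ = 1⁴ = 1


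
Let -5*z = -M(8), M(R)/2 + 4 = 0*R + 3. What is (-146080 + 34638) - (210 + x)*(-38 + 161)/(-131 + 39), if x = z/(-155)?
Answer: -1981449026/17825 ≈ -1.1116e+5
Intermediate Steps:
M(R) = -2 (M(R) = -8 + 2*(0*R + 3) = -8 + 2*(0 + 3) = -8 + 2*3 = -8 + 6 = -2)
z = -⅖ (z = -(-1)*(-2)/5 = -⅕*2 = -⅖ ≈ -0.40000)
x = 2/775 (x = -⅖/(-155) = -⅖*(-1/155) = 2/775 ≈ 0.0025806)
(-146080 + 34638) - (210 + x)*(-38 + 161)/(-131 + 39) = (-146080 + 34638) - (210 + 2/775)*(-38 + 161)/(-131 + 39) = -111442 - 162752*123/(-92)/775 = -111442 - 162752*123*(-1/92)/775 = -111442 - 162752*(-123)/(775*92) = -111442 - 1*(-5004624/17825) = -111442 + 5004624/17825 = -1981449026/17825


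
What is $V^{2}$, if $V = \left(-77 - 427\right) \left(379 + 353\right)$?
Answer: $136107869184$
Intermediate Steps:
$V = -368928$ ($V = \left(-504\right) 732 = -368928$)
$V^{2} = \left(-368928\right)^{2} = 136107869184$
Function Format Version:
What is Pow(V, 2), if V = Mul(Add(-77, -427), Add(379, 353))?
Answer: 136107869184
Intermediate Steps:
V = -368928 (V = Mul(-504, 732) = -368928)
Pow(V, 2) = Pow(-368928, 2) = 136107869184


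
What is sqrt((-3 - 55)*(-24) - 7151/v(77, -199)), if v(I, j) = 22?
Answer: sqrt(516406)/22 ≈ 32.664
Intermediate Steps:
sqrt((-3 - 55)*(-24) - 7151/v(77, -199)) = sqrt((-3 - 55)*(-24) - 7151/22) = sqrt(-58*(-24) - 7151*1/22) = sqrt(1392 - 7151/22) = sqrt(23473/22) = sqrt(516406)/22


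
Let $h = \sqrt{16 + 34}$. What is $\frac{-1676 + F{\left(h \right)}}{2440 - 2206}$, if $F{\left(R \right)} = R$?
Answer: $- \frac{838}{117} + \frac{5 \sqrt{2}}{234} \approx -7.1322$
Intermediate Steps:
$h = 5 \sqrt{2}$ ($h = \sqrt{50} = 5 \sqrt{2} \approx 7.0711$)
$\frac{-1676 + F{\left(h \right)}}{2440 - 2206} = \frac{-1676 + 5 \sqrt{2}}{2440 - 2206} = \frac{-1676 + 5 \sqrt{2}}{234} = \left(-1676 + 5 \sqrt{2}\right) \frac{1}{234} = - \frac{838}{117} + \frac{5 \sqrt{2}}{234}$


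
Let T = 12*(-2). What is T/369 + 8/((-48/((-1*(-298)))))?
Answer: -2039/41 ≈ -49.732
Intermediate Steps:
T = -24
T/369 + 8/((-48/((-1*(-298))))) = -24/369 + 8/((-48/((-1*(-298))))) = -24*1/369 + 8/((-48/298)) = -8/123 + 8/((-48*1/298)) = -8/123 + 8/(-24/149) = -8/123 + 8*(-149/24) = -8/123 - 149/3 = -2039/41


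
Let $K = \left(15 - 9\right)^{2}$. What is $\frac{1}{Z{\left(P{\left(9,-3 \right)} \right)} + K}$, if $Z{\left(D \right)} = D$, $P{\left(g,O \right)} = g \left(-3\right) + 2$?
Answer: $\frac{1}{11} \approx 0.090909$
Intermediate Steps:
$P{\left(g,O \right)} = 2 - 3 g$ ($P{\left(g,O \right)} = - 3 g + 2 = 2 - 3 g$)
$K = 36$ ($K = 6^{2} = 36$)
$\frac{1}{Z{\left(P{\left(9,-3 \right)} \right)} + K} = \frac{1}{\left(2 - 27\right) + 36} = \frac{1}{-25 + 36} = \frac{1}{11}$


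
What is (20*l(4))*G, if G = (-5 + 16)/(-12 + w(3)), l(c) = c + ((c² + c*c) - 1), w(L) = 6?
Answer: -3850/3 ≈ -1283.3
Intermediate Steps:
l(c) = -1 + c + 2*c² (l(c) = c + ((c² + c²) - 1) = c + (2*c² - 1) = c + (-1 + 2*c²) = -1 + c + 2*c²)
G = -11/6 (G = (-5 + 16)/(-12 + 6) = 11/(-6) = 11*(-⅙) = -11/6 ≈ -1.8333)
(20*l(4))*G = (20*(-1 + 4 + 2*4²))*(-11/6) = (20*(-1 + 4 + 2*16))*(-11/6) = (20*(-1 + 4 + 32))*(-11/6) = (20*35)*(-11/6) = 700*(-11/6) = -3850/3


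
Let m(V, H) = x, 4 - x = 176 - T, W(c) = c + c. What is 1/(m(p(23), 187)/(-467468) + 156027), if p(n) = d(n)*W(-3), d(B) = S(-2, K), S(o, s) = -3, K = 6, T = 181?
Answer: 467468/72937629627 ≈ 6.4091e-6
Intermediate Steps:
W(c) = 2*c
d(B) = -3
p(n) = 18 (p(n) = -6*(-3) = -3*(-6) = 18)
x = 9 (x = 4 - (176 - 1*181) = 4 - (176 - 181) = 4 - 1*(-5) = 4 + 5 = 9)
m(V, H) = 9
1/(m(p(23), 187)/(-467468) + 156027) = 1/(9/(-467468) + 156027) = 1/(9*(-1/467468) + 156027) = 1/(-9/467468 + 156027) = 1/(72937629627/467468) = 467468/72937629627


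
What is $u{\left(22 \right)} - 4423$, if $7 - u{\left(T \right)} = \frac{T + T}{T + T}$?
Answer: $-4417$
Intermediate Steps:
$u{\left(T \right)} = 6$ ($u{\left(T \right)} = 7 - \frac{T + T}{T + T} = 7 - \frac{2 T}{2 T} = 7 - 2 T \frac{1}{2 T} = 7 - 1 = 6$)
$u{\left(22 \right)} - 4423 = 6 - 4423 = -4417$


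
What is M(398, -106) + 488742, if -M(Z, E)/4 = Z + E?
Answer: 487574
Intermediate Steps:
M(Z, E) = -4*E - 4*Z (M(Z, E) = -4*(Z + E) = -4*(E + Z) = -4*E - 4*Z)
M(398, -106) + 488742 = (-4*(-106) - 4*398) + 488742 = (424 - 1592) + 488742 = -1168 + 488742 = 487574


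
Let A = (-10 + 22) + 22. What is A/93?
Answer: 34/93 ≈ 0.36559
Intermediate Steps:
A = 34 (A = 12 + 22 = 34)
A/93 = 34/93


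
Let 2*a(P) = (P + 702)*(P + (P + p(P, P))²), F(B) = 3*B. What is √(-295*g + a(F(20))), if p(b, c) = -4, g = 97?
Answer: √1189061 ≈ 1090.4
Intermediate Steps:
a(P) = (702 + P)*(P + (-4 + P)²)/2 (a(P) = ((P + 702)*(P + (P - 4)²))/2 = ((702 + P)*(P + (-4 + P)²))/2 = (702 + P)*(P + (-4 + P)²)/2)
√(-295*g + a(F(20))) = √(-295*97 + (5616 + (3*20)³/2 - 7347*20 + 695*(3*20)²/2)) = √(-28615 + (5616 + (½)*60³ - 2449*60 + (695/2)*60²)) = √(-28615 + (5616 + (½)*216000 - 146940 + (695/2)*3600)) = √(-28615 + (5616 + 108000 - 146940 + 1251000)) = √(-28615 + 1217676) = √1189061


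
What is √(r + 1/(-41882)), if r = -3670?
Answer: 57*I*√1981395538/41882 ≈ 60.581*I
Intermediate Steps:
√(r + 1/(-41882)) = √(-3670 + 1/(-41882)) = √(-3670 - 1/41882) = √(-153706941/41882) = 57*I*√1981395538/41882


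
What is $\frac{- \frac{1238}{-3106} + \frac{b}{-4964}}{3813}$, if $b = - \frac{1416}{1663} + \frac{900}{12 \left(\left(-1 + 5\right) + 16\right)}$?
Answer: $\frac{20409763439}{195533995378992} \approx 0.00010438$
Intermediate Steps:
$b = \frac{19281}{6652}$ ($b = \left(-1416\right) \frac{1}{1663} + \frac{900}{12 \left(4 + 16\right)} = - \frac{1416}{1663} + \frac{900}{12 \cdot 20} = - \frac{1416}{1663} + \frac{900}{240} = - \frac{1416}{1663} + 900 \cdot \frac{1}{240} = - \frac{1416}{1663} + \frac{15}{4} = \frac{19281}{6652} \approx 2.8985$)
$\frac{- \frac{1238}{-3106} + \frac{b}{-4964}}{3813} = \frac{- \frac{1238}{-3106} + \frac{19281}{6652 \left(-4964\right)}}{3813} = \left(\left(-1238\right) \left(- \frac{1}{3106}\right) + \frac{19281}{6652} \left(- \frac{1}{4964}\right)\right) \frac{1}{3813} = \left(\frac{619}{1553} - \frac{19281}{33020528}\right) \frac{1}{3813} = \frac{20409763439}{51280879984} \cdot \frac{1}{3813} = \frac{20409763439}{195533995378992}$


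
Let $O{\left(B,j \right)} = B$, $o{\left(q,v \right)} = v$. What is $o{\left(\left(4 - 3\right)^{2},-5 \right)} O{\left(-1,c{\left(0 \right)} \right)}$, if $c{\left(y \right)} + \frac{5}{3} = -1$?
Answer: $5$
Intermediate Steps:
$c{\left(y \right)} = - \frac{8}{3}$ ($c{\left(y \right)} = - \frac{5}{3} - 1 = - \frac{8}{3}$)
$o{\left(\left(4 - 3\right)^{2},-5 \right)} O{\left(-1,c{\left(0 \right)} \right)} = \left(-5\right) \left(-1\right) = 5$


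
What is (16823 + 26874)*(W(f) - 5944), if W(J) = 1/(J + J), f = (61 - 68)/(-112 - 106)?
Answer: -1813381803/7 ≈ -2.5905e+8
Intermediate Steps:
f = 7/218 (f = -7/(-218) = -7*(-1/218) = 7/218 ≈ 0.032110)
W(J) = 1/(2*J)
(16823 + 26874)*(W(f) - 5944) = (16823 + 26874)*(1/(2*(7/218)) - 5944) = 43697*((1/2)*(218/7) - 5944) = 43697*(109/7 - 5944) = 43697*(-41499/7) = -1813381803/7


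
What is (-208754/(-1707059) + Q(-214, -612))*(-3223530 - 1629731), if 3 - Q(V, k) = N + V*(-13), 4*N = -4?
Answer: 23014169233543628/1707059 ≈ 1.3482e+10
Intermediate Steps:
N = -1 (N = (1/4)*(-4) = -1)
Q(V, k) = 4 + 13*V (Q(V, k) = 3 - (-1 + V*(-13)) = 3 - (-1 - 13*V) = 3 + (1 + 13*V) = 4 + 13*V)
(-208754/(-1707059) + Q(-214, -612))*(-3223530 - 1629731) = (-208754/(-1707059) + (4 + 13*(-214)))*(-3223530 - 1629731) = (-208754*(-1/1707059) + (4 - 2782))*(-4853261) = (208754/1707059 - 2778)*(-4853261) = -4742001148/1707059*(-4853261) = 23014169233543628/1707059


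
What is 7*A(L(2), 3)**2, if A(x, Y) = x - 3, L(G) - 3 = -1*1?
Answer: 7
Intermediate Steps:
L(G) = 2 (L(G) = 3 - 1*1 = 3 - 1 = 2)
A(x, Y) = -3 + x
7*A(L(2), 3)**2 = 7*(-3 + 2)**2 = 7*(-1)**2 = 7*1 = 7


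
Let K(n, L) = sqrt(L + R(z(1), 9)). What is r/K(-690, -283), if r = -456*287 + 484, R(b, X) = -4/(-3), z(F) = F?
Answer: 130388*I*sqrt(15)/65 ≈ 7769.1*I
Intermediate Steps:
R(b, X) = 4/3 (R(b, X) = -1/3*(-4) = 4/3)
r = -130388 (r = -130872 + 484 = -130388)
K(n, L) = sqrt(4/3 + L) (K(n, L) = sqrt(L + 4/3) = sqrt(4/3 + L))
r/K(-690, -283) = -130388*3/sqrt(12 + 9*(-283)) = -130388*3/sqrt(12 - 2547) = -130388*(-I*sqrt(15)/65) = -(-130388)*I*sqrt(15)/65 = 130388*I*sqrt(15)/65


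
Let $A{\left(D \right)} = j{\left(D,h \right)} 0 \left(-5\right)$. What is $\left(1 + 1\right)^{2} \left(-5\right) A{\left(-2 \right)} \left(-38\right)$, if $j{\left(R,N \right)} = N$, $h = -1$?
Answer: $0$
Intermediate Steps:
$A{\left(D \right)} = 0$ ($A{\left(D \right)} = \left(-1\right) 0 \left(-5\right) = 0 \left(-5\right) = 0$)
$\left(1 + 1\right)^{2} \left(-5\right) A{\left(-2 \right)} \left(-38\right) = \left(1 + 1\right)^{2} \left(-5\right) 0 \left(-38\right) = 2^{2} \left(-5\right) 0 \left(-38\right) = 4 \left(-5\right) 0 \left(-38\right) = \left(-20\right) 0 \left(-38\right) = 0 \left(-38\right) = 0$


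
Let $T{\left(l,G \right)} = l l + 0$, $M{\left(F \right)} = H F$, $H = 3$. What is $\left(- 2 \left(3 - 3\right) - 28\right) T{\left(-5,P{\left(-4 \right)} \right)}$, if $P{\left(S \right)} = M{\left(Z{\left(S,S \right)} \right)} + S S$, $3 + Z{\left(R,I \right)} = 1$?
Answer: $-700$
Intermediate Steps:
$Z{\left(R,I \right)} = -2$ ($Z{\left(R,I \right)} = -3 + 1 = -2$)
$M{\left(F \right)} = 3 F$
$P{\left(S \right)} = -6 + S^{2}$ ($P{\left(S \right)} = 3 \left(-2\right) + S S = -6 + S^{2}$)
$T{\left(l,G \right)} = l^{2}$ ($T{\left(l,G \right)} = l^{2} + 0 = l^{2}$)
$\left(- 2 \left(3 - 3\right) - 28\right) T{\left(-5,P{\left(-4 \right)} \right)} = \left(- 2 \left(3 - 3\right) - 28\right) \left(-5\right)^{2} = \left(\left(-2\right) 0 - 28\right) 25 = \left(0 - 28\right) 25 = \left(-28\right) 25 = -700$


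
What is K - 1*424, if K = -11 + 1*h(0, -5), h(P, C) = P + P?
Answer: -435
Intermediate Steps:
h(P, C) = 2*P
K = -11 (K = -11 + 1*(2*0) = -11 + 1*0 = -11 + 0 = -11)
K - 1*424 = -11 - 1*424 = -11 - 424 = -435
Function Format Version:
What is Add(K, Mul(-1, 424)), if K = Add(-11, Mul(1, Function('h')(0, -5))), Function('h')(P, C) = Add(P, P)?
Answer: -435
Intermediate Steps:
Function('h')(P, C) = Mul(2, P)
K = -11 (K = Add(-11, Mul(1, Mul(2, 0))) = Add(-11, Mul(1, 0)) = Add(-11, 0) = -11)
Add(K, Mul(-1, 424)) = Add(-11, Mul(-1, 424)) = Add(-11, -424) = -435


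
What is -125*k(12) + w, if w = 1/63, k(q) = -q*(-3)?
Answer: -283499/63 ≈ -4500.0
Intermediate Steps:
k(q) = 3*q
w = 1/63 ≈ 0.015873
-125*k(12) + w = -375*12 + 1/63 = -125*36 + 1/63 = -4500 + 1/63 = -283499/63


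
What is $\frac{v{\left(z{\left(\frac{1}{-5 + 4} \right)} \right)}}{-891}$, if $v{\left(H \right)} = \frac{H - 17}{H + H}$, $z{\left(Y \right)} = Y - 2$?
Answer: $- \frac{10}{2673} \approx -0.0037411$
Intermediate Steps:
$z{\left(Y \right)} = -2 + Y$
$v{\left(H \right)} = \frac{-17 + H}{2 H}$
$\frac{v{\left(z{\left(\frac{1}{-5 + 4} \right)} \right)}}{-891} = \frac{\frac{1}{2} \frac{1}{-2 + \frac{1}{-5 + 4}} \left(-17 - \left(2 - \frac{1}{-5 + 4}\right)\right)}{-891} = \frac{-17 - \left(2 - \frac{1}{-1}\right)}{2 \left(-2 + \frac{1}{-1}\right)} \left(- \frac{1}{891}\right) = \frac{-17 - 3}{2 \left(-2 - 1\right)} \left(- \frac{1}{891}\right) = \frac{-17 - 3}{2 \left(-3\right)} \left(- \frac{1}{891}\right) = \frac{1}{2} \left(- \frac{1}{3}\right) \left(-20\right) \left(- \frac{1}{891}\right) = \frac{10}{3} \left(- \frac{1}{891}\right) = - \frac{10}{2673}$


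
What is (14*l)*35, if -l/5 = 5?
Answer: -12250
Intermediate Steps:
l = -25 (l = -5*5 = -25)
(14*l)*35 = (14*(-25))*35 = -350*35 = -12250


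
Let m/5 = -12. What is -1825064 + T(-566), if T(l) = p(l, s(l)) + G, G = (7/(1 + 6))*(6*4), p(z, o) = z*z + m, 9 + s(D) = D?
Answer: -1504744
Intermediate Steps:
m = -60 (m = 5*(-12) = -60)
s(D) = -9 + D
p(z, o) = -60 + z² (p(z, o) = z*z - 60 = z² - 60 = -60 + z²)
G = 24 (G = (7/7)*24 = ((⅐)*7)*24 = 1*24 = 24)
T(l) = -36 + l² (T(l) = (-60 + l²) + 24 = -36 + l²)
-1825064 + T(-566) = -1825064 + (-36 + (-566)²) = -1825064 + (-36 + 320356) = -1825064 + 320320 = -1504744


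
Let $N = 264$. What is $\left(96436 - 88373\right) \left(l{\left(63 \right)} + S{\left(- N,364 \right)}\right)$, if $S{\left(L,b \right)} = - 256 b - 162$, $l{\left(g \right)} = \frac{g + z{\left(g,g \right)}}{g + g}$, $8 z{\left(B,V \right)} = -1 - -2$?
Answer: $- \frac{758665916569}{1008} \approx -7.5265 \cdot 10^{8}$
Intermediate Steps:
$z{\left(B,V \right)} = \frac{1}{8}$ ($z{\left(B,V \right)} = \frac{-1 - -2}{8} = \frac{-1 + 2}{8} = \frac{1}{8} \cdot 1 = \frac{1}{8}$)
$l{\left(g \right)} = \frac{\frac{1}{8} + g}{2 g}$ ($l{\left(g \right)} = \frac{g + \frac{1}{8}}{g + g} = \frac{\frac{1}{8} + g}{2 g}$)
$S{\left(L,b \right)} = -162 - 256 b$
$\left(96436 - 88373\right) \left(l{\left(63 \right)} + S{\left(- N,364 \right)}\right) = \left(96436 - 88373\right) \left(\frac{1 + 8 \cdot 63}{16 \cdot 63} - 93346\right) = 8063 \left(\frac{1}{16} \cdot \frac{1}{63} \left(1 + 504\right) - 93346\right) = 8063 \left(\frac{1}{16} \cdot \frac{1}{63} \cdot 505 - 93346\right) = 8063 \left(\frac{505}{1008} - 93346\right) = 8063 \left(- \frac{94092263}{1008}\right) = - \frac{758665916569}{1008}$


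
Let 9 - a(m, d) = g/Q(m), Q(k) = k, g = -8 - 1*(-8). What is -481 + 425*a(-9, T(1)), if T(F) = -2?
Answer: 3344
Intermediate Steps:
g = 0 (g = -8 + 8 = 0)
a(m, d) = 9 (a(m, d) = 9 - 0/m = 9 - 1*0 = 9 + 0 = 9)
-481 + 425*a(-9, T(1)) = -481 + 425*9 = -481 + 3825 = 3344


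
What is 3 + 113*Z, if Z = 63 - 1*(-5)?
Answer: 7687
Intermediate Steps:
Z = 68 (Z = 63 + 5 = 68)
3 + 113*Z = 3 + 113*68 = 3 + 7684 = 7687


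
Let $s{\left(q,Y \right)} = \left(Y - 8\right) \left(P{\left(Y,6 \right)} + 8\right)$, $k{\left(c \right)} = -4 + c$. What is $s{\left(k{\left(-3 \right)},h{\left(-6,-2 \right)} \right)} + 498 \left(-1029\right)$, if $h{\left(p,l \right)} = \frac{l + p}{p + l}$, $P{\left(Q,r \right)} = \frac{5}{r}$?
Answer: $- \frac{3075023}{6} \approx -5.125 \cdot 10^{5}$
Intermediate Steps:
$h{\left(p,l \right)} = 1$ ($h{\left(p,l \right)} = \frac{l + p}{l + p} = 1$)
$s{\left(q,Y \right)} = - \frac{212}{3} + \frac{53 Y}{6}$ ($s{\left(q,Y \right)} = \left(Y - 8\right) \left(\frac{5}{6} + 8\right) = \left(-8 + Y\right) \left(5 \cdot \frac{1}{6} + 8\right) = \left(-8 + Y\right) \left(\frac{5}{6} + 8\right) = \left(-8 + Y\right) \frac{53}{6} = - \frac{212}{3} + \frac{53 Y}{6}$)
$s{\left(k{\left(-3 \right)},h{\left(-6,-2 \right)} \right)} + 498 \left(-1029\right) = \left(- \frac{212}{3} + \frac{53}{6} \cdot 1\right) + 498 \left(-1029\right) = \left(- \frac{212}{3} + \frac{53}{6}\right) - 512442 = - \frac{371}{6} - 512442 = - \frac{3075023}{6}$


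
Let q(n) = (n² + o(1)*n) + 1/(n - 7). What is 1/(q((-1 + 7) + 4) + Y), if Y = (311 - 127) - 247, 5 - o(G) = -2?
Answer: 3/322 ≈ 0.0093168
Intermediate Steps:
o(G) = 7 (o(G) = 5 - 1*(-2) = 5 + 2 = 7)
Y = -63 (Y = 184 - 247 = -63)
q(n) = n² + 1/(-7 + n) + 7*n (q(n) = (n² + 7*n) + 1/(n - 7) = (n² + 7*n) + 1/(-7 + n) = n² + 1/(-7 + n) + 7*n)
1/(q((-1 + 7) + 4) + Y) = 1/((1 + ((-1 + 7) + 4)³ - 49*((-1 + 7) + 4))/(-7 + ((-1 + 7) + 4)) - 63) = 1/((1 + (6 + 4)³ - 49*(6 + 4))/(-7 + (6 + 4)) - 63) = 1/((1 + 10³ - 49*10)/(-7 + 10) - 63) = 1/((1 + 1000 - 490)/3 - 63) = 1/((⅓)*511 - 63) = 1/(511/3 - 63) = 1/(322/3) = 3/322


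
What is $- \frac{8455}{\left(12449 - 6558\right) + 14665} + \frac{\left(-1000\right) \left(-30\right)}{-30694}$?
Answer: $- \frac{438098885}{315472932} \approx -1.3887$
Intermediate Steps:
$- \frac{8455}{\left(12449 - 6558\right) + 14665} + \frac{\left(-1000\right) \left(-30\right)}{-30694} = - \frac{8455}{5891 + 14665} + 30000 \left(- \frac{1}{30694}\right) = - \frac{8455}{20556} - \frac{15000}{15347} = - \frac{438098885}{315472932}$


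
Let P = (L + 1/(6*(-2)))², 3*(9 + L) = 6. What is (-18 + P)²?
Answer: 21464689/20736 ≈ 1035.1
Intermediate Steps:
L = -7 (L = -9 + (⅓)*6 = -9 + 2 = -7)
P = 7225/144 (P = (-7 + 1/(6*(-2)))² = (-7 + 1/(-12))² = (-7 - 1/12)² = (-85/12)² = 7225/144 ≈ 50.174)
(-18 + P)² = (-18 + 7225/144)² = (4633/144)² = 21464689/20736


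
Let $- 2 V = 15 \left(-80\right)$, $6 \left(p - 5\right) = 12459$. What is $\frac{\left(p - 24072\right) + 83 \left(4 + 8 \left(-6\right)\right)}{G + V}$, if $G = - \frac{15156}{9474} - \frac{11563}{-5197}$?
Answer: $- \frac{84169588191}{1971507262} \approx -42.693$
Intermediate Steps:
$p = \frac{4163}{2}$ ($p = 5 + \frac{1}{6} \cdot 12459 = 5 + \frac{4153}{2} = \frac{4163}{2} \approx 2081.5$)
$G = \frac{5130355}{8206063}$ ($G = \left(-15156\right) \frac{1}{9474} - - \frac{11563}{5197} = - \frac{2526}{1579} + \frac{11563}{5197} = \frac{5130355}{8206063} \approx 0.62519$)
$V = 600$ ($V = - \frac{15 \left(-80\right)}{2} = \left(- \frac{1}{2}\right) \left(-1200\right) = 600$)
$\frac{\left(p - 24072\right) + 83 \left(4 + 8 \left(-6\right)\right)}{G + V} = \frac{\left(\frac{4163}{2} - 24072\right) + 83 \left(4 + 8 \left(-6\right)\right)}{\frac{5130355}{8206063} + 600} = \frac{\left(\frac{4163}{2} - 24072\right) + 83 \left(4 - 48\right)}{\frac{4928768155}{8206063}} = \left(- \frac{43981}{2} + 83 \left(-44\right)\right) \frac{8206063}{4928768155} = \left(- \frac{43981}{2} - 3652\right) \frac{8206063}{4928768155} = \left(- \frac{51285}{2}\right) \frac{8206063}{4928768155} = - \frac{84169588191}{1971507262}$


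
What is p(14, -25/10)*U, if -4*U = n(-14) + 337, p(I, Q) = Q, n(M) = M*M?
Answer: 2665/8 ≈ 333.13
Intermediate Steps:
n(M) = M²
U = -533/4 (U = -((-14)² + 337)/4 = -(196 + 337)/4 = -¼*533 = -533/4 ≈ -133.25)
p(14, -25/10)*U = -25/10*(-533/4) = -25*⅒*(-533/4) = -5/2*(-533/4) = 2665/8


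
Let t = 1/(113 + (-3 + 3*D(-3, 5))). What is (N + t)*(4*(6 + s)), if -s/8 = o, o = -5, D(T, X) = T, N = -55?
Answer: -1021936/101 ≈ -10118.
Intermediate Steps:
s = 40 (s = -8*(-5) = 40)
t = 1/101 (t = 1/(113 + (-3 + 3*(-3))) = 1/(113 + (-3 - 9)) = 1/(113 - 12) = 1/101 ≈ 0.0099010)
(N + t)*(4*(6 + s)) = (-55 + 1/101)*(4*(6 + 40)) = -22216*46/101 = -5554/101*184 = -1021936/101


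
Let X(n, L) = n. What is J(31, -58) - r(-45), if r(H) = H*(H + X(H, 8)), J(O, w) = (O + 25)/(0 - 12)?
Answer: -12164/3 ≈ -4054.7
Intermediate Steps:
J(O, w) = -25/12 - O/12 (J(O, w) = (25 + O)/(-12) = (25 + O)*(-1/12) = -25/12 - O/12)
r(H) = 2*H**2 (r(H) = H*(H + H) = H*(2*H) = 2*H**2)
J(31, -58) - r(-45) = (-25/12 - 1/12*31) - 2*(-45)**2 = (-25/12 - 31/12) - 2*2025 = -14/3 - 1*4050 = -14/3 - 4050 = -12164/3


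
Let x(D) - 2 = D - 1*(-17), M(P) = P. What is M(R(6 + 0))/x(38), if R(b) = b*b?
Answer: 12/19 ≈ 0.63158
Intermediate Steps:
R(b) = b**2
x(D) = 19 + D (x(D) = 2 + (D - 1*(-17)) = 2 + (D + 17) = 2 + (17 + D) = 19 + D)
M(R(6 + 0))/x(38) = (6 + 0)**2/(19 + 38) = 6**2/57 = 36*(1/57) = 12/19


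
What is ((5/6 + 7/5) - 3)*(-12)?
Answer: 46/5 ≈ 9.2000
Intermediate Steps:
((5/6 + 7/5) - 3)*(-12) = ((5*(⅙) + 7*(⅕)) - 3)*(-12) = ((⅚ + 7/5) - 3)*(-12) = (67/30 - 3)*(-12) = -23/30*(-12) = 46/5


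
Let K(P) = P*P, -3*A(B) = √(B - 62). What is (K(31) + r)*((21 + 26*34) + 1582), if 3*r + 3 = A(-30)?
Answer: 2387520 - 1658*I*√23/3 ≈ 2.3875e+6 - 2650.5*I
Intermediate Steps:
A(B) = -√(-62 + B)/3 (A(B) = -√(B - 62)/3 = -√(-62 + B)/3)
r = -1 - 2*I*√23/9 (r = -1 + (-√(-62 - 30)/3)/3 = -1 + (-2*I*√23/3)/3 = -1 - 2*I*√23/9 ≈ -1.0 - 1.0657*I)
K(P) = P²
(K(31) + r)*((21 + 26*34) + 1582) = (31² + (-1 - 2*I*√23/9))*((21 + 26*34) + 1582) = (961 + (-1 - 2*I*√23/9))*((21 + 884) + 1582) = (960 - 2*I*√23/9)*(905 + 1582) = (960 - 2*I*√23/9)*2487 = 2387520 - 1658*I*√23/3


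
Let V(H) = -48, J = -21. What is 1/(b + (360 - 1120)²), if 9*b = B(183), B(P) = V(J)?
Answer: 3/1732784 ≈ 1.7313e-6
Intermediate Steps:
B(P) = -48
b = -16/3 (b = (⅑)*(-48) = -16/3 ≈ -5.3333)
1/(b + (360 - 1120)²) = 1/(-16/3 + (360 - 1120)²) = 1/(-16/3 + (-760)²) = 1/(-16/3 + 577600) = 1/(1732784/3) = 3/1732784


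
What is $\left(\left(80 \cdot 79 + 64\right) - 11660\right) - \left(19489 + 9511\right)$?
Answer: $-34276$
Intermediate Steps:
$\left(\left(80 \cdot 79 + 64\right) - 11660\right) - \left(19489 + 9511\right) = \left(\left(6320 + 64\right) - 11660\right) - 29000 = \left(6384 - 11660\right) - 29000 = -5276 - 29000 = -34276$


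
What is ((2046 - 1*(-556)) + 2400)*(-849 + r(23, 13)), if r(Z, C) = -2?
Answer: -4256702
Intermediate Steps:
((2046 - 1*(-556)) + 2400)*(-849 + r(23, 13)) = ((2046 - 1*(-556)) + 2400)*(-849 - 2) = ((2046 + 556) + 2400)*(-851) = (2602 + 2400)*(-851) = 5002*(-851) = -4256702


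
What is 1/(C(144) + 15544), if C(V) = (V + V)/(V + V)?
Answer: 1/15545 ≈ 6.4329e-5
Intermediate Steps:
C(V) = 1 (C(V) = (2*V)/((2*V)) = (2*V)*(1/(2*V)) = 1)
1/(C(144) + 15544) = 1/(1 + 15544) = 1/15545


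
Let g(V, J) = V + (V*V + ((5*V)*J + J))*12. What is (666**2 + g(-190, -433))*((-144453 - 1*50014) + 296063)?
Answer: 590025881720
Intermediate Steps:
g(V, J) = V + 12*J + 12*V**2 + 60*J*V (g(V, J) = V + (V**2 + (5*J*V + J))*12 = V + (V**2 + (J + 5*J*V))*12 = V + (J + V**2 + 5*J*V)*12 = V + (12*J + 12*V**2 + 60*J*V) = V + 12*J + 12*V**2 + 60*J*V)
(666**2 + g(-190, -433))*((-144453 - 1*50014) + 296063) = (666**2 + (-190 + 12*(-433) + 12*(-190)**2 + 60*(-433)*(-190)))*((-144453 - 1*50014) + 296063) = (443556 + (-190 - 5196 + 12*36100 + 4936200))*((-144453 - 50014) + 296063) = (443556 + (-190 - 5196 + 433200 + 4936200))*(-194467 + 296063) = (443556 + 5364014)*101596 = 5807570*101596 = 590025881720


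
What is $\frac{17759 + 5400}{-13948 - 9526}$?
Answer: $- \frac{23159}{23474} \approx -0.98658$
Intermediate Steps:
$\frac{17759 + 5400}{-13948 - 9526} = \frac{23159}{-23474} = 23159 \left(- \frac{1}{23474}\right) = - \frac{23159}{23474}$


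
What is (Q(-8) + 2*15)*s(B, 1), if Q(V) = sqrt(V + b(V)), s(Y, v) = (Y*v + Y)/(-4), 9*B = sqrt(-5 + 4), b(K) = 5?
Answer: -5*I/3 + sqrt(3)/18 ≈ 0.096225 - 1.6667*I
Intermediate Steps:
B = I/9 (B = sqrt(-5 + 4)/9 = sqrt(-1)/9 = I/9 ≈ 0.11111*I)
s(Y, v) = -Y/4 - Y*v/4 (s(Y, v) = (Y + Y*v)*(-1/4) = -Y/4 - Y*v/4)
Q(V) = sqrt(5 + V) (Q(V) = sqrt(V + 5) = sqrt(5 + V))
(Q(-8) + 2*15)*s(B, 1) = (sqrt(5 - 8) + 2*15)*(-I/9*(1 + 1)/4) = (sqrt(-3) + 30)*(-1/4*I/9*2) = (I*sqrt(3) + 30)*(-I/18) = (30 + I*sqrt(3))*(-I/18) = -I*(30 + I*sqrt(3))/18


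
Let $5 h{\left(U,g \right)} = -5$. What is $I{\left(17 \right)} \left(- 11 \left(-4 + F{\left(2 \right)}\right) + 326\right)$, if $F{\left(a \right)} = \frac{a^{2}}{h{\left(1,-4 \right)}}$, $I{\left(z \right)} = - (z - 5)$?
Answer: $-4968$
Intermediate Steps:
$h{\left(U,g \right)} = -1$ ($h{\left(U,g \right)} = \frac{1}{5} \left(-5\right) = -1$)
$I{\left(z \right)} = 5 - z$ ($I{\left(z \right)} = - (-5 + z) = 5 - z$)
$F{\left(a \right)} = - a^{2}$ ($F{\left(a \right)} = \frac{a^{2}}{-1} = - a^{2}$)
$I{\left(17 \right)} \left(- 11 \left(-4 + F{\left(2 \right)}\right) + 326\right) = \left(5 - 17\right) \left(- 11 \left(-4 - 2^{2}\right) + 326\right) = \left(5 - 17\right) \left(- 11 \left(-4 - 4\right) + 326\right) = - 12 \left(- 11 \left(-4 - 4\right) + 326\right) = - 12 \left(\left(-11\right) \left(-8\right) + 326\right) = - 12 \left(88 + 326\right) = \left(-12\right) 414 = -4968$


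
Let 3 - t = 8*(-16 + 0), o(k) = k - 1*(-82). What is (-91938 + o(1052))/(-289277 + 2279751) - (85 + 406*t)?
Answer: -53017315629/995237 ≈ -53271.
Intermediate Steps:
o(k) = 82 + k (o(k) = k + 82 = 82 + k)
t = 131 (t = 3 - 8*(-16 + 0) = 3 - 8*(-16) = 3 - 1*(-128) = 3 + 128 = 131)
(-91938 + o(1052))/(-289277 + 2279751) - (85 + 406*t) = (-91938 + (82 + 1052))/(-289277 + 2279751) - (85 + 406*131) = (-91938 + 1134)/1990474 - (85 + 53186) = -90804*1/1990474 - 1*53271 = -45402/995237 - 53271 = -53017315629/995237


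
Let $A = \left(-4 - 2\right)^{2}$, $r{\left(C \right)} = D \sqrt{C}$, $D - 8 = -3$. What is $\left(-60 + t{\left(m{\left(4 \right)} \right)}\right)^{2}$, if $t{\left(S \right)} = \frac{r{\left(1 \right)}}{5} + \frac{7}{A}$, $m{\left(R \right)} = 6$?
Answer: $\frac{4481689}{1296} \approx 3458.1$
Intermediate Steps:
$D = 5$ ($D = 8 - 3 = 5$)
$r{\left(C \right)} = 5 \sqrt{C}$
$A = 36$ ($A = \left(-6\right)^{2} = 36$)
$t{\left(S \right)} = \frac{43}{36}$ ($t{\left(S \right)} = \frac{5 \sqrt{1}}{5} + \frac{7}{36} = 5 \cdot 1 \cdot \frac{1}{5} + 7 \cdot \frac{1}{36} = 5 \cdot \frac{1}{5} + \frac{7}{36} = 1 + \frac{7}{36} = \frac{43}{36}$)
$\left(-60 + t{\left(m{\left(4 \right)} \right)}\right)^{2} = \left(-60 + \frac{43}{36}\right)^{2} = \left(- \frac{2117}{36}\right)^{2} = \frac{4481689}{1296}$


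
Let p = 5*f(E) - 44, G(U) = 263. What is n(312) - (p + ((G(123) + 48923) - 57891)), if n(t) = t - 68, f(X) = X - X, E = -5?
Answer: 8993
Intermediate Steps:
f(X) = 0
p = -44 (p = 5*0 - 44 = 0 - 44 = -44)
n(t) = -68 + t
n(312) - (p + ((G(123) + 48923) - 57891)) = (-68 + 312) - (-44 + ((263 + 48923) - 57891)) = 244 - (-44 + (49186 - 57891)) = 244 - (-44 - 8705) = 244 - 1*(-8749) = 244 + 8749 = 8993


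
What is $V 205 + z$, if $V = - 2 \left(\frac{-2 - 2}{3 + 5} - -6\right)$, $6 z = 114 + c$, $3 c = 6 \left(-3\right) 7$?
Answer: $-2243$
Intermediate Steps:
$c = -42$ ($c = \frac{6 \left(-3\right) 7}{3} = \frac{\left(-18\right) 7}{3} = \frac{1}{3} \left(-126\right) = -42$)
$z = 12$ ($z = \frac{114 - 42}{6} = \frac{1}{6} \cdot 72 = 12$)
$V = -11$ ($V = - 2 \left(- \frac{4}{8} + 6\right) = - 2 \left(\left(-4\right) \frac{1}{8} + 6\right) = - 2 \left(- \frac{1}{2} + 6\right) = \left(-2\right) \frac{11}{2} = -11$)
$V 205 + z = \left(-11\right) 205 + 12 = -2255 + 12 = -2243$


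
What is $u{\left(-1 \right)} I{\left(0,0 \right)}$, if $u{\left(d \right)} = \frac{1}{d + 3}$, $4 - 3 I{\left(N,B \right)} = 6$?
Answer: $- \frac{1}{3} \approx -0.33333$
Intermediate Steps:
$I{\left(N,B \right)} = - \frac{2}{3}$ ($I{\left(N,B \right)} = \frac{4}{3} - 2 = - \frac{2}{3}$)
$u{\left(d \right)} = \frac{1}{3 + d}$
$u{\left(-1 \right)} I{\left(0,0 \right)} = \frac{1}{3 - 1} \left(- \frac{2}{3}\right) = \frac{1}{2} \left(- \frac{2}{3}\right) = - \frac{1}{3}$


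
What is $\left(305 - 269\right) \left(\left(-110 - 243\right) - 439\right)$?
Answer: $-28512$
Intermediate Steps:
$\left(305 - 269\right) \left(\left(-110 - 243\right) - 439\right) = 36 \left(-353 - 439\right) = 36 \left(-792\right) = -28512$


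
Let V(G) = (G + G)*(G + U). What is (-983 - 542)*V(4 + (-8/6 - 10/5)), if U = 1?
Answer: -30500/9 ≈ -3388.9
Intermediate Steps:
V(G) = 2*G*(1 + G) (V(G) = (G + G)*(G + 1) = (2*G)*(1 + G) = 2*G*(1 + G))
(-983 - 542)*V(4 + (-8/6 - 10/5)) = (-983 - 542)*(2*(4 + (-8/6 - 10/5))*(1 + (4 + (-8/6 - 10/5)))) = -3050*(4 + (-8*⅙ - 10*⅕))*(1 + (4 + (-8*⅙ - 10*⅕))) = -3050*(4 + (-4/3 - 2))*(1 + (4 + (-4/3 - 2))) = -3050*(4 - 10/3)*(1 + (4 - 10/3)) = -3050*2*(1 + ⅔)/3 = -3050*2*5/(3*3) = -1525*20/9 = -30500/9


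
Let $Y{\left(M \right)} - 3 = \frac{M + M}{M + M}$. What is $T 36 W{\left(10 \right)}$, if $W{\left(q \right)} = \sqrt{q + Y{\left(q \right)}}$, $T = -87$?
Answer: $- 3132 \sqrt{14} \approx -11719.0$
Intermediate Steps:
$Y{\left(M \right)} = 4$ ($Y{\left(M \right)} = 3 + \frac{M + M}{M + M} = 3 + \frac{2 M}{2 M} = 3 + 2 M \frac{1}{2 M} = 3 + 1 = 4$)
$W{\left(q \right)} = \sqrt{4 + q}$ ($W{\left(q \right)} = \sqrt{q + 4} = \sqrt{4 + q}$)
$T 36 W{\left(10 \right)} = \left(-87\right) 36 \sqrt{4 + 10} = - 3132 \sqrt{14}$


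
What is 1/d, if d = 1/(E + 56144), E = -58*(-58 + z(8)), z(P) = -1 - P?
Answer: 60030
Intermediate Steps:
E = 3886 (E = -58*(-58 + (-1 - 1*8)) = -58*(-58 + (-1 - 8)) = -58*(-58 - 9) = -58*(-67) = 3886)
d = 1/60030 (d = 1/(3886 + 56144) = 1/60030 ≈ 1.6658e-5)
1/d = 1/(1/60030) = 60030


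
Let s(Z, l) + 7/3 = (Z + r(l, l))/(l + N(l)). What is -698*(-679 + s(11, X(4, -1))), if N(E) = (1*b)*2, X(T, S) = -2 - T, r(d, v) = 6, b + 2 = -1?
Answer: 953119/2 ≈ 4.7656e+5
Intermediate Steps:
b = -3 (b = -2 - 1 = -3)
N(E) = -6 (N(E) = (1*(-3))*2 = -3*2 = -6)
s(Z, l) = -7/3 + (6 + Z)/(-6 + l) (s(Z, l) = -7/3 + (Z + 6)/(l - 6) = -7/3 + (6 + Z)/(-6 + l))
-698*(-679 + s(11, X(4, -1))) = -698*(-679 + (20 + 11 - 7*(-2 - 1*4)/3)/(-6 + (-2 - 1*4))) = -698*(-679 + (20 + 11 - 7*(-2 - 4)/3)/(-6 + (-2 - 4))) = -698*(-679 + (20 + 11 - 7/3*(-6))/(-6 - 6)) = -698*(-679 + (20 + 11 + 14)/(-12)) = -698*(-679 - 1/12*45) = -698*(-679 - 15/4) = -698*(-2731/4) = 953119/2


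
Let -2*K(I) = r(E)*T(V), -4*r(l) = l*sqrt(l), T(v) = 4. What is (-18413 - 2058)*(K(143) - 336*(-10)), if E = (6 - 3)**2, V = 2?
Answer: -138117837/2 ≈ -6.9059e+7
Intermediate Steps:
E = 9 (E = 3**2 = 9)
r(l) = -l**(3/2)/4 (r(l) = -l*sqrt(l)/4 = -l**(3/2)/4)
K(I) = 27/2 (K(I) = -(-9**(3/2)/4)*4/2 = -(-1/4*27)*4/2 = -(-27)*4/8 = -1/2*(-27) = 27/2)
(-18413 - 2058)*(K(143) - 336*(-10)) = (-18413 - 2058)*(27/2 - 336*(-10)) = -20471*(27/2 + 3360) = -20471*6747/2 = -138117837/2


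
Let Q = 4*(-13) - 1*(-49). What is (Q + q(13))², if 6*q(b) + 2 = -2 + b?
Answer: 9/4 ≈ 2.2500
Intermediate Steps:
q(b) = -⅔ + b/6 (q(b) = -⅓ + (-2 + b)/6 = -⅓ + (-⅓ + b/6) = -⅔ + b/6)
Q = -3 (Q = -52 + 49 = -3)
(Q + q(13))² = (-3 + (-⅔ + (⅙)*13))² = (-3 + (-⅔ + 13/6))² = (-3 + 3/2)² = (-3/2)² = 9/4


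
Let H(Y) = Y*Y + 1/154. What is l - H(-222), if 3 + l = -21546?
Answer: -10908283/154 ≈ -70833.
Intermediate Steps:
l = -21549 (l = -3 - 21546 = -21549)
H(Y) = 1/154 + Y² (H(Y) = Y² + 1/154 = 1/154 + Y²)
l - H(-222) = -21549 - (1/154 + (-222)²) = -21549 - (1/154 + 49284) = -21549 - 1*7589737/154 = -21549 - 7589737/154 = -10908283/154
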